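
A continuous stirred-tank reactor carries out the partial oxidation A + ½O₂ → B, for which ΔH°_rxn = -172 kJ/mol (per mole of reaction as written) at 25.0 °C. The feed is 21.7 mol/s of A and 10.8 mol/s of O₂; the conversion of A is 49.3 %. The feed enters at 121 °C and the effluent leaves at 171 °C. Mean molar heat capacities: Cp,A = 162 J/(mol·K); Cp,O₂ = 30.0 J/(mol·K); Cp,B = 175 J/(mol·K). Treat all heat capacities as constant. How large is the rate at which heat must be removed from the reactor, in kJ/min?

Extent of reaction ξ = 0.493 × 21.7 = 10.698 mol/s
Reaction term: ξ·ΔH°_rxn = 10.698 × -172 = -1840.1 kJ/s
Sensible, feed 121→25 °C: -368.58 kJ/s
Outlet flows (mol/s): A 11.002, O₂ 5.451, B 10.698
Sensible, products 25→171 °C: 557.43 kJ/s
Q = ΔH = -1651.2 kJ/s = -1651.2 kW
Heat removed = 99074 kJ/min

Q_out = 99100 kJ/min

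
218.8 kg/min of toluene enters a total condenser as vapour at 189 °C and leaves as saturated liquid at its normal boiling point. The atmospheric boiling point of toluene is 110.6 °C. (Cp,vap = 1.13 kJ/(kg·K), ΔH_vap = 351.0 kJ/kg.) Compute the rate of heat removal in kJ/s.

vapour 189→110.6 °C: -88.592 kJ/kg
condensation at 110.6 °C: -351 kJ/kg
Δh = -88.592 + -351 = -439.59 kJ/kg
Q = ṁ·Δh = 218.8 kg/min × -439.59 kJ/kg = -96183 kJ/min
|Q| = 1603 kW

Q_c = 1600 kJ/s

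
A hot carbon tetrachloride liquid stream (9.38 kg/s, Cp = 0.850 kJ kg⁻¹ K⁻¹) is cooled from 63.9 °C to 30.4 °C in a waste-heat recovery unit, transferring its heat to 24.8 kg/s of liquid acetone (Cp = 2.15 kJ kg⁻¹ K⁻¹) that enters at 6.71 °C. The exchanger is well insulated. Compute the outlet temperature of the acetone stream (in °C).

T_c,out = 11.7 °C

Heat released by hot stream: Q = 9.38 × 0.850 × (63.9 − 30.4) = 267.1 kJ/s
Energy balance on cold side (adiabatic exchanger): Q = ṁ_c·Cp_c·(T_c,out − T_c,in)
T_c,out = 6.71 + 267.1/(24.8 × 2.15) = 11.719 °C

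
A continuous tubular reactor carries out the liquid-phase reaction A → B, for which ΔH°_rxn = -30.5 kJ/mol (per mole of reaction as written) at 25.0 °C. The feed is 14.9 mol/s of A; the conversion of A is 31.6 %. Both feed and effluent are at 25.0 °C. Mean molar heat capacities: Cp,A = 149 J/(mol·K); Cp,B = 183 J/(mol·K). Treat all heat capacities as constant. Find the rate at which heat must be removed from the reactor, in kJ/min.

Extent of reaction ξ = 0.316 × 14.9 = 4.7084 mol/s
Reaction term: ξ·ΔH°_rxn = 4.7084 × -30.5 = -143.61 kJ/s
Q = ΔH = -143.61 kJ/s = -143.61 kW
Heat removed = 8616.4 kJ/min

Q_out = 8620 kJ/min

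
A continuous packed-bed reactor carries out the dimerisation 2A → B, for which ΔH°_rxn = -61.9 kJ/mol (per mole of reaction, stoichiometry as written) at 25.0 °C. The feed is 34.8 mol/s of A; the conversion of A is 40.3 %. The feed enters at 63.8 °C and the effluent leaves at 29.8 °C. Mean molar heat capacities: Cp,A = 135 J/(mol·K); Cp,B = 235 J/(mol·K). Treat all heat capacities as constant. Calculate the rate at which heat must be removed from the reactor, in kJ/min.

Extent of reaction ξ = 0.403 × 34.8 / 2 = 7.0122 mol/s
Reaction term: ξ·ΔH°_rxn = 7.0122 × -61.9 = -434.06 kJ/s
Sensible, feed 63.8→25 °C: -182.28 kJ/s
Outlet flows (mol/s): A 20.776, B 7.0122
Sensible, products 25→29.8 °C: 21.372 kJ/s
Q = ΔH = -594.97 kJ/s = -594.97 kW
Heat removed = 35698 kJ/min

Q_out = 35700 kJ/min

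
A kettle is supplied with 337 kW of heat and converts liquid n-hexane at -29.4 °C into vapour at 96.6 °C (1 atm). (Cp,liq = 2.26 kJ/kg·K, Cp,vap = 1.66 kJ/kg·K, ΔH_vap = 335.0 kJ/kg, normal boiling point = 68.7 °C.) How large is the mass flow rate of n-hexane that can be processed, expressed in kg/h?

ṁ = 2010 kg/h

Δh = 2.26×(68.7−-29.4) + 335.0 + 1.66×(96.6−68.7) = 603.02 kJ/kg
Q = 337 kW = 337 kJ/s = 1.2132e+06 kJ/h
ṁ = Q/Δh = 1.2132e+06 / 603.02 = 2011.9 kg/h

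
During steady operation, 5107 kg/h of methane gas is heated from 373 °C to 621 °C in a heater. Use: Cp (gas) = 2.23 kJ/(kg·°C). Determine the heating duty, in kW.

Q = ṁ·Cp·ΔT = 5107 × 2.23 × (621 − 373) = 2.8244e+06 kJ/h
Converting: 2.8244e+06 / 3600 s = 784.55 kW

Q = 785 kW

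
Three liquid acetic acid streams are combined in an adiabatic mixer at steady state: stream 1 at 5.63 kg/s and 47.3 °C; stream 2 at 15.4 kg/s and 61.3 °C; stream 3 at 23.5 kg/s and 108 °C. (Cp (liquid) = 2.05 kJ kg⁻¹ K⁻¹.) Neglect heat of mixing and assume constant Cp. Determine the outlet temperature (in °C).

T_out = 84.2 °C

No heat crosses the boundary, so H_out = H_in.
T_out = Σ ṁᵢCp,ᵢTᵢ / Σ ṁᵢCp,ᵢ
      = 7684.1 / 91.286 = 84.175 °C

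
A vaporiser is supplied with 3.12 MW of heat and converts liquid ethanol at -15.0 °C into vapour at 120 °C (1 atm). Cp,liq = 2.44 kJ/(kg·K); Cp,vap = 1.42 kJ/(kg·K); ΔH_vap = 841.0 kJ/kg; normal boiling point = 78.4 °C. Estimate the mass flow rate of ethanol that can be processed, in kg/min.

Δh = 2.44×(78.4−-15.0) + 841.0 + 1.42×(120−78.4) = 1128 kJ/kg
Q = 3.12 MW = 3120 kJ/s = 187200 kJ/min
ṁ = Q/Δh = 187200 / 1128 = 165.96 kg/min

ṁ = 166 kg/min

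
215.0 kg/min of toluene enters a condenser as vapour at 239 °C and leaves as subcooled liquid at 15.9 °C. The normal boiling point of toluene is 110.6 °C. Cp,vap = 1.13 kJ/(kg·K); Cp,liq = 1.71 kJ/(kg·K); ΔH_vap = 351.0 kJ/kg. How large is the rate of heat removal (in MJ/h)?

vapour 239→110.6 °C: -145.09 kJ/kg
condensation at 110.6 °C: -351 kJ/kg
liquid 110.6→15.9 °C: -161.94 kJ/kg
Δh = -145.09 + -351 + -161.94 = -658.03 kJ/kg
Q = ṁ·Δh = 215.0 kg/min × -658.03 kJ/kg = -141480 kJ/min
|Q| = 2357.9 kW = 8488.6 MJ/h

Q_c = 8490 MJ/h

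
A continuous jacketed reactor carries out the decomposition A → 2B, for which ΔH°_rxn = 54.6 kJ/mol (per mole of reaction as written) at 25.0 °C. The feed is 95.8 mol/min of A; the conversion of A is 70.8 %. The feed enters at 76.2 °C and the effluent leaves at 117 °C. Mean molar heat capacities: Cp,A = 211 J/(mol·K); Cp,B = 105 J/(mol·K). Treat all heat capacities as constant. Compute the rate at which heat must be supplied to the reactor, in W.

Q_in = 75400 W

Extent of reaction ξ = 0.708 × 95.8 = 67.826 mol/min
Reaction term: ξ·ΔH°_rxn = 67.826 × 54.6 = 3703.3 kJ/min
Sensible, feed 76.2→25 °C: -1034.9 kJ/min
Outlet flows (mol/min): A 27.974, B 135.65
Sensible, products 25→117 °C: 1853.4 kJ/min
Q = ΔH = 4521.8 kJ/min = 75.363 kW
Heat supplied = 75363 W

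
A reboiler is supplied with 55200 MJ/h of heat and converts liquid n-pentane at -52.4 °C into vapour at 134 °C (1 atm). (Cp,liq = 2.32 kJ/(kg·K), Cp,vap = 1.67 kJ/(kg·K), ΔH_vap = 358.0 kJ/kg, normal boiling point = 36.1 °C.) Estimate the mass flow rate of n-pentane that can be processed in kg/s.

ṁ = 21.1 kg/s

Δh = 2.32×(36.1−-52.4) + 358.0 + 1.67×(134−36.1) = 726.81 kJ/kg
Q = 55200 MJ/h = 15333 kJ/s = 15333 kJ/s
ṁ = Q/Δh = 15333 / 726.81 = 21.097 kg/s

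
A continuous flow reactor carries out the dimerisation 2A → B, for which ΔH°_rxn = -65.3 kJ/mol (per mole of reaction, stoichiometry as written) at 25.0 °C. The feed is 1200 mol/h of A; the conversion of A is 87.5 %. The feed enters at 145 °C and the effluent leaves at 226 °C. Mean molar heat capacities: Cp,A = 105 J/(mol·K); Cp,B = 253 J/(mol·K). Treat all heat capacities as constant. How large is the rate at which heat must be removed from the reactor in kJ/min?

Extent of reaction ξ = 0.875 × 1200 / 2 = 525 mol/h
Reaction term: ξ·ΔH°_rxn = 525 × -65.3 = -34282 kJ/h
Sensible, feed 145→25 °C: -15120 kJ/h
Outlet flows (mol/h): A 150, B 525
Sensible, products 25→226 °C: 29864 kJ/h
Q = ΔH = -19539 kJ/h = -5.4275 kW
Heat removed = 325.65 kJ/min

Q_out = 326 kJ/min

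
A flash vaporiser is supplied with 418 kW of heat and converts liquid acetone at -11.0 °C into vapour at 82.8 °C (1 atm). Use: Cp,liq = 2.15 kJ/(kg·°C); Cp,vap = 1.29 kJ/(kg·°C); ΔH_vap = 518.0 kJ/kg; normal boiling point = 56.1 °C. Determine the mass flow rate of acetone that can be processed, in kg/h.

Δh = 2.15×(56.1−-11.0) + 518.0 + 1.29×(82.8−56.1) = 696.71 kJ/kg
Q = 418 kW = 418 kJ/s = 1.5048e+06 kJ/h
ṁ = Q/Δh = 1.5048e+06 / 696.71 = 2159.9 kg/h

ṁ = 2160 kg/h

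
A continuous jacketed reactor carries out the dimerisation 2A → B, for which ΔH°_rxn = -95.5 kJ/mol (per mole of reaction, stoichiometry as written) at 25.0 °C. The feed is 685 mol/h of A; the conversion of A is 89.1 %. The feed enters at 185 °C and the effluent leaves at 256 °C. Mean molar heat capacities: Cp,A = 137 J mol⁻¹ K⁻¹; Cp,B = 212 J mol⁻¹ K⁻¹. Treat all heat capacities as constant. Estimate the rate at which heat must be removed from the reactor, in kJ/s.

Extent of reaction ξ = 0.891 × 685 / 2 = 305.17 mol/h
Reaction term: ξ·ΔH°_rxn = 305.17 × -95.5 = -29143 kJ/h
Sensible, feed 185→25 °C: -15015 kJ/h
Outlet flows (mol/h): A 74.665, B 305.17
Sensible, products 25→256 °C: 17308 kJ/h
Q = ΔH = -26851 kJ/h = -7.4586 kW
Heat removed = 7.4586 kJ/s

Q_out = 7.46 kJ/s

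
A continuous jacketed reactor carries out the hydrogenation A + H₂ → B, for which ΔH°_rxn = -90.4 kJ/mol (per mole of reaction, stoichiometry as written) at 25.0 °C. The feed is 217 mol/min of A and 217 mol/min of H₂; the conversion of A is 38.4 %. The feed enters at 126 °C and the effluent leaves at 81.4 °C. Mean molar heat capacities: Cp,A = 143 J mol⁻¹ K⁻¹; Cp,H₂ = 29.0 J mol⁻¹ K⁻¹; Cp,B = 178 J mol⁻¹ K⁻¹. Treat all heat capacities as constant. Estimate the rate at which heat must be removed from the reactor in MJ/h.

Q_out = 550 MJ/h

Extent of reaction ξ = 0.384 × 217 = 83.328 mol/min
Reaction term: ξ·ΔH°_rxn = 83.328 × -90.4 = -7532.9 kJ/min
Sensible, feed 126→25 °C: -3769.7 kJ/min
Outlet flows (mol/min): A 133.67, H₂ 133.67, B 83.328
Sensible, products 25→81.4 °C: 2133.3 kJ/min
Q = ΔH = -9169.3 kJ/min = -152.82 kW
Heat removed = 550.16 MJ/h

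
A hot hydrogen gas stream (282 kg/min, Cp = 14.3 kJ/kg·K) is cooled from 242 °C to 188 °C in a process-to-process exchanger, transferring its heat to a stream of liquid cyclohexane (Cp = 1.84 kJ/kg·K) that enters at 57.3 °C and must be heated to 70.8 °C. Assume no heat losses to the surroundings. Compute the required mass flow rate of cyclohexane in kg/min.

Heat released by hot stream: Q = 282 × 14.3 × (242 − 188) = 217760 kJ/min
Energy balance on cold side (adiabatic exchanger): Q = ṁ_c·Cp_c·(T_c,out − T_c,in)
ṁ_c = 217760 / [1.84 × (70.8 − 57.3)] = 8766.5 kg/min

ṁ_c = 8770 kg/min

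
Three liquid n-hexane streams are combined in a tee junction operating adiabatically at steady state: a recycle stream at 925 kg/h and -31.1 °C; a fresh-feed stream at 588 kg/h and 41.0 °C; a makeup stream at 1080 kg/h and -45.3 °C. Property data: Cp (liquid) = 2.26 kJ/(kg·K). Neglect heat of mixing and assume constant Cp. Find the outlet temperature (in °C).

Energy balance with Q = 0: Σ ṁᵢCp,ᵢ(T_out − Tᵢ) = 0
Σ ṁᵢCp,ᵢTᵢ = 925×2.26×-31.1 + 588×2.26×41.0 + 1080×2.26×-45.3 = -121100
Σ ṁᵢCp,ᵢ = 925×2.26 + 588×2.26 + 1080×2.26 = 5860.2
T_out = -121100 / 5860.2 = -20.665 °C

T_out = -20.7 °C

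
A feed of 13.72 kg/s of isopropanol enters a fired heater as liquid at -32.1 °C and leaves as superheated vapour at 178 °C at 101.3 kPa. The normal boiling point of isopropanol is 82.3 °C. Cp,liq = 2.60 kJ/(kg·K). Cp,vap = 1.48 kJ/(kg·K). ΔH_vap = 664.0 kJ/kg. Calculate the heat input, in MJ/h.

liquid -32.1→82.3 °C: 297.44 kJ/kg
vaporisation at 82.3 °C: 664 kJ/kg
vapour 82.3→178 °C: 141.64 kJ/kg
Δh = 297.44 + 664 + 141.64 = 1103.1 kJ/kg
Q = ṁ·Δh = 13.72 kg/s × 1103.1 kJ/kg = 15134 kJ/s
|Q| = 15134 kW = 54483 MJ/h

Q = 54500 MJ/h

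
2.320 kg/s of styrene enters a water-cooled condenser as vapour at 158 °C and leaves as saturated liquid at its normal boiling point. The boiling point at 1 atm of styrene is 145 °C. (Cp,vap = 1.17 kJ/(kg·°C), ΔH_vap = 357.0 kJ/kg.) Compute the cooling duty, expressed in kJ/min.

Q_c = 51800 kJ/min

vapour 158→145 °C: -15.21 kJ/kg
condensation at 145 °C: -357 kJ/kg
Δh = -15.21 + -357 = -372.21 kJ/kg
Q = ṁ·Δh = 2.320 kg/s × -372.21 kJ/kg = -863.53 kJ/s
|Q| = 863.53 kW = 51812 kJ/min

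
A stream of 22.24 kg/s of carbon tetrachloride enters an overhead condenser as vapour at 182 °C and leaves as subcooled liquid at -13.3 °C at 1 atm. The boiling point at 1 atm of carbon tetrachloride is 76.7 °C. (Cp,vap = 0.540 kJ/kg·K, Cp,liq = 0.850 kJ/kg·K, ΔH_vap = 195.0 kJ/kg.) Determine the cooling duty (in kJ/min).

vapour 182→76.7 °C: -56.862 kJ/kg
condensation at 76.7 °C: -195 kJ/kg
liquid 76.7→-13.3 °C: -76.5 kJ/kg
Δh = -56.862 + -195 + -76.5 = -328.36 kJ/kg
Q = ṁ·Δh = 22.24 kg/s × -328.36 kJ/kg = -7302.8 kJ/s
|Q| = 7302.8 kW = 438170 kJ/min

Q_c = 438000 kJ/min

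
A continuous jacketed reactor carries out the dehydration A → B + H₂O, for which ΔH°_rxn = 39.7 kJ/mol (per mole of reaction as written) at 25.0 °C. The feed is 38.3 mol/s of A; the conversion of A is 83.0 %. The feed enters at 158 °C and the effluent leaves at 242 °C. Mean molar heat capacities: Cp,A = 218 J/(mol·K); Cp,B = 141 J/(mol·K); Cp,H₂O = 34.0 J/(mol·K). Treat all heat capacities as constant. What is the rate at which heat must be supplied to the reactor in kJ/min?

Extent of reaction ξ = 0.830 × 38.3 = 31.789 mol/s
Reaction term: ξ·ΔH°_rxn = 31.789 × 39.7 = 1262 kJ/s
Sensible, feed 158→25 °C: -1110.5 kJ/s
Outlet flows (mol/s): A 6.511, B 31.789, H₂O 31.789
Sensible, products 25→242 °C: 1515.2 kJ/s
Q = ΔH = 1666.7 kJ/s = 1666.7 kW
Heat supplied = 100000 kJ/min

Q_in = 100000 kJ/min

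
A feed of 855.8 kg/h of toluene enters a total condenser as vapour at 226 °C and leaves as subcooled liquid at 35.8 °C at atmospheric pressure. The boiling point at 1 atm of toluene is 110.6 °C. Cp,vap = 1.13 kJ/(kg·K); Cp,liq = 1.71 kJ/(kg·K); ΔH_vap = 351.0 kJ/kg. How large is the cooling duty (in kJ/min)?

vapour 226→110.6 °C: -130.4 kJ/kg
condensation at 110.6 °C: -351 kJ/kg
liquid 110.6→35.8 °C: -127.91 kJ/kg
Δh = -130.4 + -351 + -127.91 = -609.31 kJ/kg
Q = ṁ·Δh = 855.8 kg/h × -609.31 kJ/kg = -521450 kJ/h
|Q| = 144.85 kW = 8690.8 kJ/min

Q_c = 8690 kJ/min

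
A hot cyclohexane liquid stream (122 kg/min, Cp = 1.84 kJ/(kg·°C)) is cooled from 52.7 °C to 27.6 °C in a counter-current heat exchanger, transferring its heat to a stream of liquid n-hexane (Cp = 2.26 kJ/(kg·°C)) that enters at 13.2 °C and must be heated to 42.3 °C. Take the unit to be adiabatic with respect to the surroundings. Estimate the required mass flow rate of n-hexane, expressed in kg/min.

ṁ_c = 85.7 kg/min

Heat released by hot stream: Q = 122 × 1.84 × (52.7 − 27.6) = 5634.4 kJ/min
Energy balance on cold side (adiabatic exchanger): Q = ṁ_c·Cp_c·(T_c,out − T_c,in)
ṁ_c = 5634.4 / [2.26 × (42.3 − 13.2)] = 85.674 kg/min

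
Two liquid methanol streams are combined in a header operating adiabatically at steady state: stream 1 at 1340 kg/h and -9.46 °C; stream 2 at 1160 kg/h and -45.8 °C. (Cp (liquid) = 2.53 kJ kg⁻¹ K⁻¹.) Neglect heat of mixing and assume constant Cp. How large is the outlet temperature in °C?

Adiabatic, steady state ⇒ Σ ṁᵢCp,ᵢ(T_out − Tᵢ) = 0
Σ ṁᵢCp,ᵢTᵢ = 1340×2.53×-9.46 + 1160×2.53×-45.8 = -166490
Σ ṁᵢCp,ᵢ = 1340×2.53 + 1160×2.53 = 6325
T_out = -166490 / 6325 = -26.322 °C

T_out = -26.3 °C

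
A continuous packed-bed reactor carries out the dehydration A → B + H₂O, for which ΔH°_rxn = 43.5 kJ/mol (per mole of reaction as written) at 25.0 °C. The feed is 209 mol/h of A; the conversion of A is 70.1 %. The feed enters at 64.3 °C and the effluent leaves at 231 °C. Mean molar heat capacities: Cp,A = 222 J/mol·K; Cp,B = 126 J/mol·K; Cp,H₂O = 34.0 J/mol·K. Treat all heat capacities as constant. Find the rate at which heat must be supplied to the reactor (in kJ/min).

Extent of reaction ξ = 0.701 × 209 = 146.51 mol/h
Reaction term: ξ·ΔH°_rxn = 146.51 × 43.5 = 6373.1 kJ/h
Sensible, feed 64.3→25 °C: -1823.4 kJ/h
Outlet flows (mol/h): A 62.491, B 146.51, H₂O 146.51
Sensible, products 25→231 °C: 7686.8 kJ/h
Q = ΔH = 12236 kJ/h = 3.399 kW
Heat supplied = 203.94 kJ/min

Q_in = 204 kJ/min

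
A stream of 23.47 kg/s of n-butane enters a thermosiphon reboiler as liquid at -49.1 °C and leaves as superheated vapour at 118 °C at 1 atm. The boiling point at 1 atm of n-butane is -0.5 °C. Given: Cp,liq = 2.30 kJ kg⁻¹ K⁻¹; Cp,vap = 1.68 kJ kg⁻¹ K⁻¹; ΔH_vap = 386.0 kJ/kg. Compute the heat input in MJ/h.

liquid -49.1→-0.5 °C: 111.78 kJ/kg
vaporisation at -0.5 °C: 386 kJ/kg
vapour -0.5→118 °C: 199.08 kJ/kg
Δh = 111.78 + 386 + 199.08 = 696.86 kJ/kg
Q = ṁ·Δh = 23.47 kg/s × 696.86 kJ/kg = 16355 kJ/s
|Q| = 16355 kW = 58879 MJ/h

Q = 58900 MJ/h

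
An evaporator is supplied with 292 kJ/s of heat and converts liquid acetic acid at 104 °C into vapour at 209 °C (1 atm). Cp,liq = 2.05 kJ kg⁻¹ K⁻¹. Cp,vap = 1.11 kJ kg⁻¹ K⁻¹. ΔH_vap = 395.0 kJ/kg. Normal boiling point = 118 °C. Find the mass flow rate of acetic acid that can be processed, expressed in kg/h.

ṁ = 2000 kg/h

Δh = 2.05×(118−104) + 395.0 + 1.11×(209−118) = 524.71 kJ/kg
Q = 292 kJ/s = 292 kJ/s = 1.0512e+06 kJ/h
ṁ = Q/Δh = 1.0512e+06 / 524.71 = 2003.4 kg/h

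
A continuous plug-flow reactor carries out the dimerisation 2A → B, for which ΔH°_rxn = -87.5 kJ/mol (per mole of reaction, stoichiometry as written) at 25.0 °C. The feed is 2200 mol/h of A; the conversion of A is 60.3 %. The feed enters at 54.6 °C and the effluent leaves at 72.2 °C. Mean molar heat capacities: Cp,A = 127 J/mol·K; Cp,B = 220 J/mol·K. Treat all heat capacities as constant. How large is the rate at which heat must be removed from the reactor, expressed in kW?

Q_out = 15.1 kW

Extent of reaction ξ = 0.603 × 2200 / 2 = 663.3 mol/h
Reaction term: ξ·ΔH°_rxn = 663.3 × -87.5 = -58039 kJ/h
Sensible, feed 54.6→25 °C: -8270.2 kJ/h
Outlet flows (mol/h): A 873.4, B 663.3
Sensible, products 25→72.2 °C: 12123 kJ/h
Q = ΔH = -54186 kJ/h = -15.052 kW
Heat removed = 15.052 kW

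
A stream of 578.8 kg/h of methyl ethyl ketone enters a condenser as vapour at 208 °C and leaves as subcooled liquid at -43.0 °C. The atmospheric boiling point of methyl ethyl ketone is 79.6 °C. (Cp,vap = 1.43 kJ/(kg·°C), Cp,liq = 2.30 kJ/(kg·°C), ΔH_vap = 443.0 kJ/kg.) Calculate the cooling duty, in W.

vapour 208→79.6 °C: -183.61 kJ/kg
condensation at 79.6 °C: -443 kJ/kg
liquid 79.6→-43.0 °C: -281.98 kJ/kg
Δh = -183.61 + -443 + -281.98 = -908.59 kJ/kg
Q = ṁ·Δh = 578.8 kg/h × -908.59 kJ/kg = -525890 kJ/h
|Q| = 146.08 kW = 146080 W

Q_c = 146000 W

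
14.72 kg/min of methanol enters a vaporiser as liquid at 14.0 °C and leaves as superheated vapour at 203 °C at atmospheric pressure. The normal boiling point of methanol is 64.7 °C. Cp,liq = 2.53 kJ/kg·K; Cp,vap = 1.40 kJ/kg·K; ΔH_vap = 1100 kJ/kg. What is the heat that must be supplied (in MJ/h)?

Q = 1260 MJ/h

liquid 14.0→64.7 °C: 128.27 kJ/kg
vaporisation at 64.7 °C: 1100 kJ/kg
vapour 64.7→203 °C: 193.62 kJ/kg
Δh = 128.27 + 1100 + 193.62 = 1421.9 kJ/kg
Q = ṁ·Δh = 14.72 kg/min × 1421.9 kJ/kg = 20930 kJ/min
|Q| = 348.84 kW = 1255.8 MJ/h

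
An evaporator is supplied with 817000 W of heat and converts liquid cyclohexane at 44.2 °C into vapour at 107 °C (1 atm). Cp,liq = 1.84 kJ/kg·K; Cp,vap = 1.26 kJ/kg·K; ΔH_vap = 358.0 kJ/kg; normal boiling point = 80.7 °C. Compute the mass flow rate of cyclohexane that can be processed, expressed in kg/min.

Δh = 1.84×(80.7−44.2) + 358.0 + 1.26×(107−80.7) = 458.3 kJ/kg
Q = 817000 W = 817 kJ/s = 49020 kJ/min
ṁ = Q/Δh = 49020 / 458.3 = 106.96 kg/min

ṁ = 107 kg/min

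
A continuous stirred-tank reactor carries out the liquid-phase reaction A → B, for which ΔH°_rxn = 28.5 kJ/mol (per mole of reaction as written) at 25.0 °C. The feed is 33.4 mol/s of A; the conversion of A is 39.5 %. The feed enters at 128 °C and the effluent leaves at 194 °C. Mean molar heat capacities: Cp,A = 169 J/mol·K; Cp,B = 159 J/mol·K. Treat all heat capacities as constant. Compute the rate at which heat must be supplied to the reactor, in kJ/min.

Extent of reaction ξ = 0.395 × 33.4 = 13.193 mol/s
Reaction term: ξ·ΔH°_rxn = 13.193 × 28.5 = 376 kJ/s
Sensible, feed 128→25 °C: -581.39 kJ/s
Outlet flows (mol/s): A 20.207, B 13.193
Sensible, products 25→194 °C: 931.64 kJ/s
Q = ΔH = 726.25 kJ/s = 726.25 kW
Heat supplied = 43575 kJ/min

Q_in = 43600 kJ/min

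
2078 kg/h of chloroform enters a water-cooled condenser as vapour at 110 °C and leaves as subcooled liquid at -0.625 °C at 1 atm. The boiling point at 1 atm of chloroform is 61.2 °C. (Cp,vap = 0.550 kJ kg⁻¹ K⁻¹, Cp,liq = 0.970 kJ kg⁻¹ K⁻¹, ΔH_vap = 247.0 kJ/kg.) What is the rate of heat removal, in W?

Q_c = 193000 W

vapour 110→61.2 °C: -26.84 kJ/kg
condensation at 61.2 °C: -247 kJ/kg
liquid 61.2→-0.625 °C: -59.97 kJ/kg
Δh = -26.84 + -247 + -59.97 = -333.81 kJ/kg
Q = ṁ·Δh = 2078 kg/h × -333.81 kJ/kg = -693660 kJ/h
|Q| = 192.68 kW = 192680 W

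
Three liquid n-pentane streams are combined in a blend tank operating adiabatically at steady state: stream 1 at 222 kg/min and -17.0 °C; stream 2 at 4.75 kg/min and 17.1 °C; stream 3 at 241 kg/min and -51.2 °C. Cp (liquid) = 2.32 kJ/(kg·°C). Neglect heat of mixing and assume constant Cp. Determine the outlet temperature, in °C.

T_out = -34.3 °C

No heat crosses the boundary, so H_out = H_in.
T_out = Σ ṁᵢCp,ᵢTᵢ / Σ ṁᵢCp,ᵢ
      = -37194 / 1085.2 = -34.275 °C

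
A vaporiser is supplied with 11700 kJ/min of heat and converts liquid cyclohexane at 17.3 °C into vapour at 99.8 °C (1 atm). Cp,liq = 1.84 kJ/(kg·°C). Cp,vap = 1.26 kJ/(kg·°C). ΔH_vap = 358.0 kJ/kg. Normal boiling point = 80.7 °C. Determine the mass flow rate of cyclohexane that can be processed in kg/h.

Δh = 1.84×(80.7−17.3) + 358.0 + 1.26×(99.8−80.7) = 498.72 kJ/kg
Q = 11700 kJ/min = 195 kJ/s = 702000 kJ/h
ṁ = Q/Δh = 702000 / 498.72 = 1407.6 kg/h

ṁ = 1410 kg/h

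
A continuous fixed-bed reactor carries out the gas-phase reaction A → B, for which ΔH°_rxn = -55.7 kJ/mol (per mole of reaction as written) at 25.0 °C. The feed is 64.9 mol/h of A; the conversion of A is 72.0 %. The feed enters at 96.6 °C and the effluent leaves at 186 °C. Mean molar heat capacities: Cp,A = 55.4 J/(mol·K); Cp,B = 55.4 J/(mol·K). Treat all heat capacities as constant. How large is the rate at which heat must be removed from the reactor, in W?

Q_out = 634 W

Extent of reaction ξ = 0.720 × 64.9 = 46.728 mol/h
Reaction term: ξ·ΔH°_rxn = 46.728 × -55.7 = -2602.7 kJ/h
Sensible, feed 96.6→25 °C: -257.43 kJ/h
Outlet flows (mol/h): A 18.172, B 46.728
Sensible, products 25→186 °C: 578.87 kJ/h
Q = ΔH = -2281.3 kJ/h = -0.6337 kW
Heat removed = 633.7 W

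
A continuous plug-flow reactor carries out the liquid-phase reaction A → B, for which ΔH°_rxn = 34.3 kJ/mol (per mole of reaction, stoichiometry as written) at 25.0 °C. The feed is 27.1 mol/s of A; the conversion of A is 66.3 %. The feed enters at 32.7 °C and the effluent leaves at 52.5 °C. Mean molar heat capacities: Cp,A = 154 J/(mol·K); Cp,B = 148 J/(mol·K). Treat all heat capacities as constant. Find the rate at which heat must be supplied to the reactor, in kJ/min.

Q_in = 41800 kJ/min

Extent of reaction ξ = 0.663 × 27.1 = 17.967 mol/s
Reaction term: ξ·ΔH°_rxn = 17.967 × 34.3 = 616.28 kJ/s
Sensible, feed 32.7→25 °C: -32.135 kJ/s
Outlet flows (mol/s): A 9.1327, B 17.967
Sensible, products 25→52.5 °C: 111.8 kJ/s
Q = ΔH = 695.95 kJ/s = 695.95 kW
Heat supplied = 41757 kJ/min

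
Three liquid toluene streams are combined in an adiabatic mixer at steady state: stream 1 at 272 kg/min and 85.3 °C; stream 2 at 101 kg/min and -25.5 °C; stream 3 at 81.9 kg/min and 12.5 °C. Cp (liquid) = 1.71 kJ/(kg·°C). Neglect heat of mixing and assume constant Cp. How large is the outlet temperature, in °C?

Adiabatic, steady state ⇒ Σ ṁᵢCp,ᵢ(T_out − Tᵢ) = 0
T_out = Σ ṁᵢCp,ᵢTᵢ / Σ ṁᵢCp,ᵢ
      = 37021 / 777.88 = 47.593 °C

T_out = 47.6 °C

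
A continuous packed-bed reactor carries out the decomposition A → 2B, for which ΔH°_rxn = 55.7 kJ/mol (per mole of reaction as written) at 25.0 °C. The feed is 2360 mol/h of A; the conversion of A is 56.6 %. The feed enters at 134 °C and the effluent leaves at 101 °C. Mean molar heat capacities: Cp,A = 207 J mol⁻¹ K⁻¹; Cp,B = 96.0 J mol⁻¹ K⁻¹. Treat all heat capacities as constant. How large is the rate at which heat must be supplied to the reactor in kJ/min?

Q_in = 946 kJ/min

Extent of reaction ξ = 0.566 × 2360 = 1335.8 mol/h
Reaction term: ξ·ΔH°_rxn = 1335.8 × 55.7 = 74402 kJ/h
Sensible, feed 134→25 °C: -53249 kJ/h
Outlet flows (mol/h): A 1024.2, B 2671.5
Sensible, products 25→101 °C: 35605 kJ/h
Q = ΔH = 56758 kJ/h = 15.766 kW
Heat supplied = 945.97 kJ/min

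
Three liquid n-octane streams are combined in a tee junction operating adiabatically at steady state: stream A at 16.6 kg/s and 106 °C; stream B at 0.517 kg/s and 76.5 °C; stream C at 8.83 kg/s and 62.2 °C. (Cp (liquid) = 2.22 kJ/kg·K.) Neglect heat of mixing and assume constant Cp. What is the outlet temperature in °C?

T_out = 90.5 °C

Energy balance with Q = 0: Σ ṁᵢCp,ᵢ(T_out − Tᵢ) = 0
T_out = Σ ṁᵢCp,ᵢTᵢ / Σ ṁᵢCp,ᵢ
      = 5213.4 / 57.602 = 90.507 °C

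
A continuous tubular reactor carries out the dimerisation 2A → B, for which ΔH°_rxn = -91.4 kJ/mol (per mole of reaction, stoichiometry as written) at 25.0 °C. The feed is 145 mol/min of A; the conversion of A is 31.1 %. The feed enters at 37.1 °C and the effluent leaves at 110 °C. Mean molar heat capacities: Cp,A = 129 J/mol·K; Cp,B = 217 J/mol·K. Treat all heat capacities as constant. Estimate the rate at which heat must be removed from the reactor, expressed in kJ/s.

Q_out = 12.9 kJ/s

Extent of reaction ξ = 0.311 × 145 / 2 = 22.547 mol/min
Reaction term: ξ·ΔH°_rxn = 22.547 × -91.4 = -2060.8 kJ/min
Sensible, feed 37.1→25 °C: -226.33 kJ/min
Outlet flows (mol/min): A 99.905, B 22.547
Sensible, products 25→110 °C: 1511.3 kJ/min
Q = ΔH = -775.83 kJ/min = -12.93 kW
Heat removed = 12.93 kJ/s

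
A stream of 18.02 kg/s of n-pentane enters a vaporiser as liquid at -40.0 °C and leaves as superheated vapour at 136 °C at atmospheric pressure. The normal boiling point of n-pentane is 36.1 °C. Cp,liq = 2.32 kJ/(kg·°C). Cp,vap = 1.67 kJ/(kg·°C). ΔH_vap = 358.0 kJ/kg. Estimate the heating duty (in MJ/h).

liquid -40.0→36.1 °C: 176.55 kJ/kg
vaporisation at 36.1 °C: 358 kJ/kg
vapour 36.1→136 °C: 166.83 kJ/kg
Δh = 176.55 + 358 + 166.83 = 701.38 kJ/kg
Q = ṁ·Δh = 18.02 kg/s × 701.38 kJ/kg = 12639 kJ/s
|Q| = 12639 kW = 45500 MJ/h

Q = 45500 MJ/h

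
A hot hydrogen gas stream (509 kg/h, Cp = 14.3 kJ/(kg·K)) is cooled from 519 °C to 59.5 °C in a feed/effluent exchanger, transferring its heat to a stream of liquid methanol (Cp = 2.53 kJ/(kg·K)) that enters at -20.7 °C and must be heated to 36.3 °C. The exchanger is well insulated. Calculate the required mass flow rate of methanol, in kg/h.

Heat released by hot stream: Q = 509 × 14.3 × (519 − 59.5) = 3.3446e+06 kJ/h
Energy balance on cold side (adiabatic exchanger): Q = ṁ_c·Cp_c·(T_c,out − T_c,in)
ṁ_c = 3.3446e+06 / [2.53 × (36.3 − -20.7)] = 23192 kg/h

ṁ_c = 23200 kg/h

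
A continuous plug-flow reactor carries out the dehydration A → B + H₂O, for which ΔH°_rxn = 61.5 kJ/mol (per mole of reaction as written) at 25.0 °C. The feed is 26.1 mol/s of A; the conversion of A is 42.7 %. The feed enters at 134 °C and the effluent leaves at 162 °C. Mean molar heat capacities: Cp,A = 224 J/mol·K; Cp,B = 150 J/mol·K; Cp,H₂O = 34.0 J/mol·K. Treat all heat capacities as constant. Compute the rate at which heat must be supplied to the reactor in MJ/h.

Extent of reaction ξ = 0.427 × 26.1 = 11.145 mol/s
Reaction term: ξ·ΔH°_rxn = 11.145 × 61.5 = 685.4 kJ/s
Sensible, feed 134→25 °C: -637.26 kJ/s
Outlet flows (mol/s): A 14.955, B 11.145, H₂O 11.145
Sensible, products 25→162 °C: 739.88 kJ/s
Q = ΔH = 788.03 kJ/s = 788.03 kW
Heat supplied = 2836.9 MJ/h

Q_in = 2840 MJ/h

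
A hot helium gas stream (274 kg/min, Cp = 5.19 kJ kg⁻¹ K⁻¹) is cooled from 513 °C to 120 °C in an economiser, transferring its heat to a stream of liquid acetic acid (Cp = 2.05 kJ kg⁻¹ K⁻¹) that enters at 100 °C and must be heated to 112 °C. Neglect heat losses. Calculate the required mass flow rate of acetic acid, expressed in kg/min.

Heat released by hot stream: Q = 274 × 5.19 × (513 − 120) = 558870 kJ/min
Energy balance on cold side (adiabatic exchanger): Q = ṁ_c·Cp_c·(T_c,out − T_c,in)
ṁ_c = 558870 / [2.05 × (112 − 100)] = 22718 kg/min

ṁ_c = 22700 kg/min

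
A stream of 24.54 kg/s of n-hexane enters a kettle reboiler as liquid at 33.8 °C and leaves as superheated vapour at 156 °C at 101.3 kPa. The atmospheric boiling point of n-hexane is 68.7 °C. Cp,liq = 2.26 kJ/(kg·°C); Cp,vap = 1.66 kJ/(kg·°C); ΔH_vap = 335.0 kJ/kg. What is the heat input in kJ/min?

liquid 33.8→68.7 °C: 78.874 kJ/kg
vaporisation at 68.7 °C: 335 kJ/kg
vapour 68.7→156 °C: 144.92 kJ/kg
Δh = 78.874 + 335 + 144.92 = 558.79 kJ/kg
Q = ṁ·Δh = 24.54 kg/s × 558.79 kJ/kg = 13713 kJ/s
|Q| = 13713 kW = 822770 kJ/min

Q = 823000 kJ/min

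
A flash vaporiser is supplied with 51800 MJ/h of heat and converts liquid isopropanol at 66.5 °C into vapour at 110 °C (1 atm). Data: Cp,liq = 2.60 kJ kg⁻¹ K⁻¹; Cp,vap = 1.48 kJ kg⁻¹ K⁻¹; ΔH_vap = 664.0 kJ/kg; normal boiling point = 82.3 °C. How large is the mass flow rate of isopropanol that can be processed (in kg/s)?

ṁ = 19.3 kg/s

Δh = 2.60×(82.3−66.5) + 664.0 + 1.48×(110−82.3) = 746.08 kJ/kg
Q = 51800 MJ/h = 14389 kJ/s = 14389 kJ/s
ṁ = Q/Δh = 14389 / 746.08 = 19.286 kg/s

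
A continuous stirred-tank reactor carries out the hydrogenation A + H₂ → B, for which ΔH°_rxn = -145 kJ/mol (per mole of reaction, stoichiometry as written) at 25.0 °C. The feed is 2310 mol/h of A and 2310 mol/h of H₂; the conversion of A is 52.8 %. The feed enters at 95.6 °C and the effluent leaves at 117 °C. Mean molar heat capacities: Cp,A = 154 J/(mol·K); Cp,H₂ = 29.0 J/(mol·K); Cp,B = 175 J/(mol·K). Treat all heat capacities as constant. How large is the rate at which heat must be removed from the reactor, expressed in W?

Q_out = 46900 W

Extent of reaction ξ = 0.528 × 2310 = 1219.7 mol/h
Reaction term: ξ·ΔH°_rxn = 1219.7 × -145 = -176850 kJ/h
Sensible, feed 95.6→25 °C: -29845 kJ/h
Outlet flows (mol/h): A 1090.3, H₂ 1090.3, B 1219.7
Sensible, products 25→117 °C: 37993 kJ/h
Q = ΔH = -168700 kJ/h = -46.862 kW
Heat removed = 46862 W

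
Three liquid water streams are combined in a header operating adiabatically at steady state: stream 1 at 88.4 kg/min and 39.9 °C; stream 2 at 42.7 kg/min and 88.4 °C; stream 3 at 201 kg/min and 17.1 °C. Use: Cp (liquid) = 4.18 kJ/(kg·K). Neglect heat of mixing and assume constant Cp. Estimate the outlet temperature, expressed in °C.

T_out = 32.3 °C

No heat crosses the boundary, so H_out = H_in.
T_out = Σ ṁᵢCp,ᵢTᵢ / Σ ṁᵢCp,ᵢ
      = 44889 / 1388.2 = 32.336 °C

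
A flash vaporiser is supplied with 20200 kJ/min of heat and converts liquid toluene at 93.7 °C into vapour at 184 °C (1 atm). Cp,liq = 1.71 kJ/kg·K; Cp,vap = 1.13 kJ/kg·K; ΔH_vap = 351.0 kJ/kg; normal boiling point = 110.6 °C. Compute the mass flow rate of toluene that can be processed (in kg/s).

ṁ = 0.727 kg/s

Δh = 1.71×(110.6−93.7) + 351.0 + 1.13×(184−110.6) = 462.84 kJ/kg
Q = 20200 kJ/min = 336.67 kJ/s = 336.67 kJ/s
ṁ = Q/Δh = 336.67 / 462.84 = 0.72739 kg/s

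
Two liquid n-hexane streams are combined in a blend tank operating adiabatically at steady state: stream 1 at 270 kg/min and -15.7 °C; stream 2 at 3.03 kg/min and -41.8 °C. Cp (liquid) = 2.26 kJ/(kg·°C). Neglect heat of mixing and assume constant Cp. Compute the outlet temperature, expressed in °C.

Energy balance with Q = 0: Σ ṁᵢCp,ᵢ(T_out − Tᵢ) = 0
Σ ṁᵢCp,ᵢTᵢ = 270×2.26×-15.7 + 3.03×2.26×-41.8 = -9866.4
Σ ṁᵢCp,ᵢ = 270×2.26 + 3.03×2.26 = 617.05
T_out = -9866.4 / 617.05 = -15.99 °C

T_out = -16.0 °C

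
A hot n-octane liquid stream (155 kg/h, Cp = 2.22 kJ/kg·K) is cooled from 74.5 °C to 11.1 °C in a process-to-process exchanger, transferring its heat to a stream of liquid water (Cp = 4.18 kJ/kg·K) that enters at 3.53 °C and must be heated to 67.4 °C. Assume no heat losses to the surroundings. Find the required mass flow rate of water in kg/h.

Heat released by hot stream: Q = 155 × 2.22 × (74.5 − 11.1) = 21816 kJ/h
Energy balance on cold side (adiabatic exchanger): Q = ṁ_c·Cp_c·(T_c,out − T_c,in)
ṁ_c = 21816 / [4.18 × (67.4 − 3.53)] = 81.715 kg/h

ṁ_c = 81.7 kg/h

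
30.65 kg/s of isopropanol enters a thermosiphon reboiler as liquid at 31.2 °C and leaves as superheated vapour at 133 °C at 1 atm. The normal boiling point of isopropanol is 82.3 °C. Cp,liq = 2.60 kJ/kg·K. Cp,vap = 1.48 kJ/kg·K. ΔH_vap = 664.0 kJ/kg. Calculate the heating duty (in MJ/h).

Q = 96200 MJ/h

liquid 31.2→82.3 °C: 132.86 kJ/kg
vaporisation at 82.3 °C: 664 kJ/kg
vapour 82.3→133 °C: 75.036 kJ/kg
Δh = 132.86 + 664 + 75.036 = 871.9 kJ/kg
Q = ṁ·Δh = 30.65 kg/s × 871.9 kJ/kg = 26724 kJ/s
|Q| = 26724 kW = 96205 MJ/h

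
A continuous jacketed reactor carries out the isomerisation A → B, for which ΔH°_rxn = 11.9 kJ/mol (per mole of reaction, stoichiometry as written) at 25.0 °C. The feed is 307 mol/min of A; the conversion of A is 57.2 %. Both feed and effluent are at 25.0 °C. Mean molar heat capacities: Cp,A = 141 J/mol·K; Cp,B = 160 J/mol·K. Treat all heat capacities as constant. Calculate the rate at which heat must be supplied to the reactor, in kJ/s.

Extent of reaction ξ = 0.572 × 307 = 175.6 mol/min
Reaction term: ξ·ΔH°_rxn = 175.6 × 11.9 = 2089.7 kJ/min
Q = ΔH = 2089.7 kJ/min = 34.828 kW
Heat supplied = 34.828 kJ/s

Q_in = 34.8 kJ/s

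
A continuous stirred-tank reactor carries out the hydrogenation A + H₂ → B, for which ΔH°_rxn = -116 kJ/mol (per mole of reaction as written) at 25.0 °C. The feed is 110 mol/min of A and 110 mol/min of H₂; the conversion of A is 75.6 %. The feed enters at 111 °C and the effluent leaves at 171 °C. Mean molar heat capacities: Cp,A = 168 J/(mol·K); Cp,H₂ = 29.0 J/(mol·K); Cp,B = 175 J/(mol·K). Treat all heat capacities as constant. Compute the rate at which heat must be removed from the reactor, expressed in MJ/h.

Q_out = 517 MJ/h

Extent of reaction ξ = 0.756 × 110 = 83.16 mol/min
Reaction term: ξ·ΔH°_rxn = 83.16 × -116 = -9646.6 kJ/min
Sensible, feed 111→25 °C: -1863.6 kJ/min
Outlet flows (mol/min): A 26.84, H₂ 26.84, B 83.16
Sensible, products 25→171 °C: 2896.7 kJ/min
Q = ΔH = -8613.5 kJ/min = -143.56 kW
Heat removed = 516.81 MJ/h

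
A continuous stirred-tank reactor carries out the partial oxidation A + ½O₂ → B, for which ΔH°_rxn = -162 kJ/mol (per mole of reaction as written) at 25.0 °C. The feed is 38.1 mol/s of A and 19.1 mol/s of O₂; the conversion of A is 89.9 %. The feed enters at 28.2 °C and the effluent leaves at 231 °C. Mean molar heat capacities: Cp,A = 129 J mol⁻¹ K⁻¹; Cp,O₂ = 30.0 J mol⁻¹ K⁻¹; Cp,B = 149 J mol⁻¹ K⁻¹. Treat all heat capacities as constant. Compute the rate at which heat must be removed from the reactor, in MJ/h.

Extent of reaction ξ = 0.899 × 38.1 = 34.252 mol/s
Reaction term: ξ·ΔH°_rxn = 34.252 × -162 = -5548.8 kJ/s
Sensible, feed 28.2→25 °C: -17.561 kJ/s
Outlet flows (mol/s): A 3.8481, O₂ 1.9741, B 34.252
Sensible, products 25→231 °C: 1165.8 kJ/s
Q = ΔH = -4400.6 kJ/s = -4400.6 kW
Heat removed = 15842 MJ/h

Q_out = 15800 MJ/h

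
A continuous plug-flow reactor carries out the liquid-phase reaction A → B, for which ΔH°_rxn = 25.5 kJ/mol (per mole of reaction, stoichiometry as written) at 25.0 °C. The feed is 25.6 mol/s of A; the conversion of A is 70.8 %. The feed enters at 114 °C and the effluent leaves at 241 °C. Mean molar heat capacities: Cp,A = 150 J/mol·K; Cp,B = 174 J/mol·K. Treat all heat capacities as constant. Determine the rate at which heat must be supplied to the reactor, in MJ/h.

Extent of reaction ξ = 0.708 × 25.6 = 18.125 mol/s
Reaction term: ξ·ΔH°_rxn = 18.125 × 25.5 = 462.18 kJ/s
Sensible, feed 114→25 °C: -341.76 kJ/s
Outlet flows (mol/s): A 7.4752, B 18.125
Sensible, products 25→241 °C: 923.4 kJ/s
Q = ΔH = 1043.8 kJ/s = 1043.8 kW
Heat supplied = 3757.8 MJ/h

Q_in = 3760 MJ/h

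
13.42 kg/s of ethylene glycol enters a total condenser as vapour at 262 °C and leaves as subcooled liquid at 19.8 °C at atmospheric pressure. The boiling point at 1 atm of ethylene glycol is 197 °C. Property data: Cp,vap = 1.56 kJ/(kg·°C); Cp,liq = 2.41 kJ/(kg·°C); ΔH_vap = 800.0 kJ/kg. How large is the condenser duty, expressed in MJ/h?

vapour 262→197 °C: -101.4 kJ/kg
condensation at 197 °C: -800 kJ/kg
liquid 197→19.8 °C: -427.05 kJ/kg
Δh = -101.4 + -800 + -427.05 = -1328.5 kJ/kg
Q = ṁ·Δh = 13.42 kg/s × -1328.5 kJ/kg = -17828 kJ/s
|Q| = 17828 kW = 64180 MJ/h

Q_c = 64200 MJ/h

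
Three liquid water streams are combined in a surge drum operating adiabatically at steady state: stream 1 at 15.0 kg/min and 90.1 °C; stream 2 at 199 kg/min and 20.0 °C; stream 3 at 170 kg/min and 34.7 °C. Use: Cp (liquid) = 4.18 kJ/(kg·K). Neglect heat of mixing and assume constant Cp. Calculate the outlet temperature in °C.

No heat crosses the boundary, so H_out = H_in.
T_out = Σ ṁᵢCp,ᵢTᵢ / Σ ṁᵢCp,ᵢ
      = 46943 / 1605.1 = 29.246 °C

T_out = 29.2 °C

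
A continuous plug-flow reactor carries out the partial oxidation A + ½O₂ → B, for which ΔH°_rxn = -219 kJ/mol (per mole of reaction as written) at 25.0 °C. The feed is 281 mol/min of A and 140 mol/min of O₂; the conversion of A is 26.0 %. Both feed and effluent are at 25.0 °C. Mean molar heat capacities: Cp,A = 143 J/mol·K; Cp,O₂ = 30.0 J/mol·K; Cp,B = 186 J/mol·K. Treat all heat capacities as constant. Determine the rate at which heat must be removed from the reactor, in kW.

Q_out = 267 kW

Extent of reaction ξ = 0.260 × 281 = 73.06 mol/min
Reaction term: ξ·ΔH°_rxn = 73.06 × -219 = -16000 kJ/min
Q = ΔH = -16000 kJ/min = -266.67 kW
Heat removed = 266.67 kW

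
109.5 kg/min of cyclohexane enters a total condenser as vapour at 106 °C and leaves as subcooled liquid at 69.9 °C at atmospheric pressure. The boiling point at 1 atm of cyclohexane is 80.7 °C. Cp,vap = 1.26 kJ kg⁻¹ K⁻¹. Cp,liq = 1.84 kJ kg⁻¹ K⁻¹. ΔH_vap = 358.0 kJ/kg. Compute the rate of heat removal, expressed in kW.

vapour 106→80.7 °C: -31.878 kJ/kg
condensation at 80.7 °C: -358 kJ/kg
liquid 80.7→69.9 °C: -19.872 kJ/kg
Δh = -31.878 + -358 + -19.872 = -409.75 kJ/kg
Q = ṁ·Δh = 109.5 kg/min × -409.75 kJ/kg = -44868 kJ/min
|Q| = 747.79 kW

Q_c = 748 kW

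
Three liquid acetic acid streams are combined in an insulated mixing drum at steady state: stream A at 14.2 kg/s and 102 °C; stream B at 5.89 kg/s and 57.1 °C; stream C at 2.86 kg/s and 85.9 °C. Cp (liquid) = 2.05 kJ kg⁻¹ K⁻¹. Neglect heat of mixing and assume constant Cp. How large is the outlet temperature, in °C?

T_out = 88.5 °C

Energy balance with Q = 0: Σ ṁᵢCp,ᵢ(T_out − Tᵢ) = 0
T_out = Σ ṁᵢCp,ᵢTᵢ / Σ ṁᵢCp,ᵢ
      = 4162.3 / 47.047 = 88.47 °C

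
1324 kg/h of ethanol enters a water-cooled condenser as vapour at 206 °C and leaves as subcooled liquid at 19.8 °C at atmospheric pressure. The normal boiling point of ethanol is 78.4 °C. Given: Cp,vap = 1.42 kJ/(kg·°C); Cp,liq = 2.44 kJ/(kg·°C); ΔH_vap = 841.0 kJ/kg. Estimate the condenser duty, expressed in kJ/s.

Q_c = 429 kJ/s

vapour 206→78.4 °C: -181.19 kJ/kg
condensation at 78.4 °C: -841 kJ/kg
liquid 78.4→19.8 °C: -142.98 kJ/kg
Δh = -181.19 + -841 + -142.98 = -1165.2 kJ/kg
Q = ṁ·Δh = 1324 kg/h × -1165.2 kJ/kg = -1.5427e+06 kJ/h
|Q| = 428.53 kW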